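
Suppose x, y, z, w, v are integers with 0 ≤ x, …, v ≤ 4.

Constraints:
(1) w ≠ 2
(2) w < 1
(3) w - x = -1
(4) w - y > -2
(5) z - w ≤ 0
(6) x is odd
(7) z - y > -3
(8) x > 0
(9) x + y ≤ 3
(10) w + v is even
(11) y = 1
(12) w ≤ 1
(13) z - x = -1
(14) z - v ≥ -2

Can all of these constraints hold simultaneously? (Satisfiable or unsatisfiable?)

One satisfying assignment is x = 1, y = 1, z = 0, w = 0, v = 0.
For the less obvious constraints — constraint 3: w - x = -1; constraint 4: w - y = -1; constraint 5: z - w = 0 — and the others hold by inspection.

Satisfiable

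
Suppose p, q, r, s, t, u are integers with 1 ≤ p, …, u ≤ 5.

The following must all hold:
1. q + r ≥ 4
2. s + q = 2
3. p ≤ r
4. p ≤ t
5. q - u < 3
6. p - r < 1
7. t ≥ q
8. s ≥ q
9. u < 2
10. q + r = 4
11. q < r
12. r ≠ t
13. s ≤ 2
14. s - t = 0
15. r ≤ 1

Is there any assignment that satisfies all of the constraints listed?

From constraints 8 and 13: q ≤ s ≤ 2. From constraint 15: r ≤ 1. Hence q + r ≤ 3. But constraint 10 requires q + r = 4, and 4 > 3. Contradiction.

Unsatisfiable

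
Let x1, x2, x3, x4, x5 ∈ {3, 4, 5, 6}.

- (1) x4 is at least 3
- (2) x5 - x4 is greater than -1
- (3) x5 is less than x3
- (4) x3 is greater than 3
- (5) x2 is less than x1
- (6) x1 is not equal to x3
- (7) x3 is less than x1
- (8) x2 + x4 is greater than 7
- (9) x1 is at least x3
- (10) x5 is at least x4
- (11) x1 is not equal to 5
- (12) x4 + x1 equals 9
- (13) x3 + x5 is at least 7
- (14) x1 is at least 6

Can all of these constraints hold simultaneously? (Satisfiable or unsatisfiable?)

One satisfying assignment is x1 = 6, x2 = 5, x3 = 5, x4 = 3, x5 = 4.
For the less obvious constraints — constraint 2: x5 - x4 = 1; constraint 8: x2 + x4 = 8; constraint 12: x4 + x1 = 9 — and the others hold by inspection.

Satisfiable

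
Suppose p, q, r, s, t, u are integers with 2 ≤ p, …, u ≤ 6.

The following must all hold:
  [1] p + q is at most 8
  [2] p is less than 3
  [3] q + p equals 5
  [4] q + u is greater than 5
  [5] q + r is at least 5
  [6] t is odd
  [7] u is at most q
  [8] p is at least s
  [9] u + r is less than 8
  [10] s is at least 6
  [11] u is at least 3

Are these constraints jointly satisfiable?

Unsatisfiable

From constraints 8 and 10: p ≥ s ≥ 6. From constraints 7 and 11: q ≥ u ≥ 3. Hence p + q ≥ 9. But constraint 1 requires p + q ≤ 8, and 8 < 9. Contradiction.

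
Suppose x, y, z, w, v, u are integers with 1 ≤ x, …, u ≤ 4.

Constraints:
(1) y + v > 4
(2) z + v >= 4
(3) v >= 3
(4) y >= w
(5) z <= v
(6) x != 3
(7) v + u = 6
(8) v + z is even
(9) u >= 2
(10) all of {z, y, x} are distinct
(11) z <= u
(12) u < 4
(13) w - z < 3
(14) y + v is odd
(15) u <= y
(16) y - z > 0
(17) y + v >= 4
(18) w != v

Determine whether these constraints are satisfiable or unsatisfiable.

Satisfiable

One satisfying assignment is x = 4, y = 3, z = 2, w = 2, v = 4, u = 2.
For the less obvious constraints — constraint 1: y + v = 7; constraint 2: z + v = 6; constraint 7: v + u = 6 — and the others hold by inspection.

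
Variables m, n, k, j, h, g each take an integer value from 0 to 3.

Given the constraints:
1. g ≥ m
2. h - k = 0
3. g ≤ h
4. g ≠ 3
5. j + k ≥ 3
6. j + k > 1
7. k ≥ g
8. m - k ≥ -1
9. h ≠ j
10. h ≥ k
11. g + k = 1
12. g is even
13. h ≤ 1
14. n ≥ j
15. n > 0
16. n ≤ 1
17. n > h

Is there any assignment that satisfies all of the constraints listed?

From constraints 14 and 16: j ≤ n ≤ 1. From constraints 10 and 13: k ≤ h ≤ 1. Hence j + k ≤ 2. But constraint 5 requires j + k ≥ 3, and 3 > 2. Contradiction.

Unsatisfiable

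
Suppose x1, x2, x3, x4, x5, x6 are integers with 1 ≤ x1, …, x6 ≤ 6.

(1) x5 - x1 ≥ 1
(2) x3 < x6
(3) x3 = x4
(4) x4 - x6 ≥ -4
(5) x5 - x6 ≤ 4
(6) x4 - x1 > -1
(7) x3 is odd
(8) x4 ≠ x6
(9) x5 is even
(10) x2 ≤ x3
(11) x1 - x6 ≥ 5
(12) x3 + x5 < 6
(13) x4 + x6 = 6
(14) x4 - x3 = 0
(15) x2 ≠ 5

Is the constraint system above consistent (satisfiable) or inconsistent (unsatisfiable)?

Constraints 1, 5, and 11 give x6 − x5 ≥ -4, x5 − x1 ≥ 1, x1 − x6 ≥ 5.
Adding all 3 inequalities: the left sides telescope to 0, and the right sides sum to (-4) + 1 + 5 = 2. So 0 ≥ 2, which is false.

Unsatisfiable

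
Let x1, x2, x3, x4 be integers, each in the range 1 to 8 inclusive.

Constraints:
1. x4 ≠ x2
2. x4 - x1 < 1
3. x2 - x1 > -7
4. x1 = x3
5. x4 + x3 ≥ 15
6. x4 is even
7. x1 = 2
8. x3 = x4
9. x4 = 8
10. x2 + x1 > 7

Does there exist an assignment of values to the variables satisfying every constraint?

Constraint 7 fixes x1 = 2 and constraint 9 fixes x4 = 8. Constraints 4 and 8 give x1 = x3 = x4, so x1 = x4. But 2 ≠ 8 — contradiction.

Unsatisfiable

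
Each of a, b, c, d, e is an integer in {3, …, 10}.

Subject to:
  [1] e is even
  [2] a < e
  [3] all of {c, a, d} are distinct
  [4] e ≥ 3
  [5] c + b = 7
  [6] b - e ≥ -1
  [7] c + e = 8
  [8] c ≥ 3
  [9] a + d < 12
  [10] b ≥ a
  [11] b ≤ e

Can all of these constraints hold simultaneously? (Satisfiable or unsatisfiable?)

Try a = 3, b = 3, c = 4, d = 8, e = 4.
Check constraint 5: c + b = 7; constraint 6: b - e = -1; constraint 7: c + e = 8. The remaining constraints are straightforward to verify.

Satisfiable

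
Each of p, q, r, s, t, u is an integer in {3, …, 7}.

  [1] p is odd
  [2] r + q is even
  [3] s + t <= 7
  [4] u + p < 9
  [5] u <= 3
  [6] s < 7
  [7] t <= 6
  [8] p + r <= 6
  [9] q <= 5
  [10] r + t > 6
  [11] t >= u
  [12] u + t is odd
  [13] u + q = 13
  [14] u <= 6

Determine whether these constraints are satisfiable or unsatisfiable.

From constraints 7 and 11: u ≤ t ≤ 6. From constraint 9: q ≤ 5. Hence u + q ≤ 11. But constraint 13 requires u + q = 13, and 13 > 11. Contradiction.

Unsatisfiable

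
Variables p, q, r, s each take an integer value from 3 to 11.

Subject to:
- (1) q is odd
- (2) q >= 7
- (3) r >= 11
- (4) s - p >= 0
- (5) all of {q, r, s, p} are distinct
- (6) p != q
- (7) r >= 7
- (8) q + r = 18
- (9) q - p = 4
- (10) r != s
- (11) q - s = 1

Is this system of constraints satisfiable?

Satisfiable

Setting (p, q, r, s) = (3, 7, 11, 6) satisfies everything: constraint 4: s - p = 3; constraint 8: q + r = 18; constraint 9: q - p = 4, and the others follow.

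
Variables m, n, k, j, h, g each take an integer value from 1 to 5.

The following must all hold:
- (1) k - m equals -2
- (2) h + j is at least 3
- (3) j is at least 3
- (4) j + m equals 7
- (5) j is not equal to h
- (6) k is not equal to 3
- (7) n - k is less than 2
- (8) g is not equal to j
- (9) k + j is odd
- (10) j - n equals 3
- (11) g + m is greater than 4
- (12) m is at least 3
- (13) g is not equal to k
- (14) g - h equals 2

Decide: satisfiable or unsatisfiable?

Setting (m, n, k, j, h, g) = (3, 1, 1, 4, 1, 3) satisfies everything: constraint 1: k - m = -2; constraint 2: h + j = 5, and the others follow.

Satisfiable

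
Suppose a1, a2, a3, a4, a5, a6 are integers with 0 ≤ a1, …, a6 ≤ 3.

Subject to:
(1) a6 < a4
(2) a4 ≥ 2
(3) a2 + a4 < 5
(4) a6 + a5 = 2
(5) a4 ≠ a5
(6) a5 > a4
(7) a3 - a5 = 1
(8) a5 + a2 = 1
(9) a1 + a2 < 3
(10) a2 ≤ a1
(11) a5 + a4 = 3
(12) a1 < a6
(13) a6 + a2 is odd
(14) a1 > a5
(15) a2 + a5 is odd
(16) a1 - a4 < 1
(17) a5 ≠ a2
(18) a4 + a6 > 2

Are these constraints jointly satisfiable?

Constraints 1, 6, 12, and 14 give a6 < a4, a4 < a5, a5 < a1, a1 < a6. Chaining: a6 < a4 < a5 < a1 < a6, which forces a6 < a6 — impossible.

Unsatisfiable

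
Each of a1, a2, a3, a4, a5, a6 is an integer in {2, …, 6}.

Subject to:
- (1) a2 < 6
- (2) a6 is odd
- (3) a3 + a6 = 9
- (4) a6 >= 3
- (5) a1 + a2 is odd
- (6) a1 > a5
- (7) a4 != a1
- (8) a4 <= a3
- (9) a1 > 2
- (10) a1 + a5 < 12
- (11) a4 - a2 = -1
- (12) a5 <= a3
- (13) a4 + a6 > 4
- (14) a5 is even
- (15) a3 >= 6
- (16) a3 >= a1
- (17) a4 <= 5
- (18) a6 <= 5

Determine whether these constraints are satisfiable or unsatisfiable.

Satisfiable

Try a1 = 6, a2 = 3, a3 = 6, a4 = 2, a5 = 4, a6 = 3.
Check constraint 3: a3 + a6 = 9; constraint 10: a1 + a5 = 10. The remaining constraints are straightforward to verify.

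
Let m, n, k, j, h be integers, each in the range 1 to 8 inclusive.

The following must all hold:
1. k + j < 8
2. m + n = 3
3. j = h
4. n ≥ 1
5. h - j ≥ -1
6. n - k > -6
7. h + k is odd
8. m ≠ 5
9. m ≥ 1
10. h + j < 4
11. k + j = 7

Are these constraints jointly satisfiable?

Try m = 2, n = 1, k = 6, j = 1, h = 1.
Check constraint 1: k + j = 7; constraint 2: m + n = 3; constraint 5: h - j = 0. The remaining constraints are straightforward to verify.

Satisfiable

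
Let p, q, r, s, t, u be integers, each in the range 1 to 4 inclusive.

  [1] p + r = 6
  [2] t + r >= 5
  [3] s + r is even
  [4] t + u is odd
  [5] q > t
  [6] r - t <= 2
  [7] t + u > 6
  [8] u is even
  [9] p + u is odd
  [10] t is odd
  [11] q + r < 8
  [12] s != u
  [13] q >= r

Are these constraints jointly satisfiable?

Satisfiable

Try p = 3, q = 4, r = 3, s = 1, t = 3, u = 4.
Check constraint 1: p + r = 6; constraint 2: t + r = 6; constraint 6: r - t = 0. The remaining constraints are straightforward to verify.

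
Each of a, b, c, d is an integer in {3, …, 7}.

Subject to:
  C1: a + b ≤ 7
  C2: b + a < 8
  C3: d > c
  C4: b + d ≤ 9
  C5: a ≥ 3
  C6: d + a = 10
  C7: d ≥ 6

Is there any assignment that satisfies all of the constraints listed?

Satisfiable

Try a = 4, b = 3, c = 3, d = 6.
Check constraint 1: a + b = 7; constraint 2: b + a = 7. The remaining constraints are straightforward to verify.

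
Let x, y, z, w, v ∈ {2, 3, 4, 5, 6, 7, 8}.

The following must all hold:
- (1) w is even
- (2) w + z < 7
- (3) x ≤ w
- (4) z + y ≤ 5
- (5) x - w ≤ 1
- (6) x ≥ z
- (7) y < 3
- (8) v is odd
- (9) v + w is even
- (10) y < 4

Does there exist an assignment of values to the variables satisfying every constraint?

Constraint 8 makes v odd and constraint 1 makes w even, so v + w must be odd. Constraint 9 says v + w is even — contradiction.

Unsatisfiable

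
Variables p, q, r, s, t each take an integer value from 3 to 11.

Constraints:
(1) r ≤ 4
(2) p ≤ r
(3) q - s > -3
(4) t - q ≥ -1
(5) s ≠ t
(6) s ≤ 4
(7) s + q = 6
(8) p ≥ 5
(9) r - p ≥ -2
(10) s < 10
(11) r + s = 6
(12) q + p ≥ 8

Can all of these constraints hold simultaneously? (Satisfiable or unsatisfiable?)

Unsatisfiable

From constraint 8: p ≥ 5. From constraints 1 and 2: p ≤ r and r ≤ 4, so p ≤ 4. But 4 < 5, so no value of p works.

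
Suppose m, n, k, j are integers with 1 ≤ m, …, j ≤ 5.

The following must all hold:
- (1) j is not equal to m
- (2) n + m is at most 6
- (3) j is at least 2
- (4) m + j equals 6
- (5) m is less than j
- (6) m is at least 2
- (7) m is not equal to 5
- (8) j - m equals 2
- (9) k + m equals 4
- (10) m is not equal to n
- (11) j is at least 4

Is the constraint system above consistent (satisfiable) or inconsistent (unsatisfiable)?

Setting (m, n, k, j) = (2, 4, 2, 4) satisfies everything: constraint 2: n + m = 6; constraint 4: m + j = 6, and the others follow.

Satisfiable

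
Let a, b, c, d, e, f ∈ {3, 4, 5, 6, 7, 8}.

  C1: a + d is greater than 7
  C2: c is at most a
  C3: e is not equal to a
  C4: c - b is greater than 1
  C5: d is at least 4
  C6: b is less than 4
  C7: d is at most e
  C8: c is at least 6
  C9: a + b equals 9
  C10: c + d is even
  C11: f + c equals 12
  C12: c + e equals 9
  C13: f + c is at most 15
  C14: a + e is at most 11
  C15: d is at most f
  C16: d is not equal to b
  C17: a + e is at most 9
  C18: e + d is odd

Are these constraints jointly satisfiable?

From constraints 2 and 8: a ≥ c ≥ 6. From constraints 5 and 7: e ≥ d ≥ 4. Hence a + e ≥ 10. But constraint 17 requires a + e ≤ 9, and 9 < 10. Contradiction.

Unsatisfiable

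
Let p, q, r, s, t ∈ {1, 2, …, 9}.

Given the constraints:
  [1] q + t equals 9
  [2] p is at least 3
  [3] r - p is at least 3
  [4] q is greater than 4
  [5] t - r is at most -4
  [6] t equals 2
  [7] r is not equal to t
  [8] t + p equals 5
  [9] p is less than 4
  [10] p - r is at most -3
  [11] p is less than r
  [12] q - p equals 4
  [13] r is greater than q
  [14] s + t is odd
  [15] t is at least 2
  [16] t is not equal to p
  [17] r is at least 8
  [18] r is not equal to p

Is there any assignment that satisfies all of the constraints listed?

Satisfiable

The assignment p = 3, q = 7, r = 9, s = 5, t = 2 works:
  constraint 1 holds since q + t = 9.
  constraint 3 holds since r - p = 6.
The rest check out directly.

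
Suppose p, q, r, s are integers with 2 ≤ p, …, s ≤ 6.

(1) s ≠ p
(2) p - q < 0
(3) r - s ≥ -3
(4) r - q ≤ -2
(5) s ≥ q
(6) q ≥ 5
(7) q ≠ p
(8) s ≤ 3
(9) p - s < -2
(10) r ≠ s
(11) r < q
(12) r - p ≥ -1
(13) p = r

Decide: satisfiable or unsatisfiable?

Unsatisfiable

From constraints 5 and 6: s ≥ q and q ≥ 5, so s ≥ 5. From constraint 8: s ≤ 3. But 3 < 5, so no value of s works.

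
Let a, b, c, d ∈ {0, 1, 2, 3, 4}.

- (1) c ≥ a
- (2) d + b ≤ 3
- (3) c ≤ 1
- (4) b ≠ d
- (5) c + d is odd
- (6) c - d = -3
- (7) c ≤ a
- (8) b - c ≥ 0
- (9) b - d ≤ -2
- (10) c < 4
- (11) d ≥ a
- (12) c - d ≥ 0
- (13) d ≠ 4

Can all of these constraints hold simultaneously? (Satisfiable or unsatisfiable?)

Unsatisfiable

Constraints 8, 9, and 12 give c − d ≥ 0, d − b ≥ 2, b − c ≥ 0.
Adding all 3 inequalities: the left sides telescope to 0, and the right sides sum to 0 + 2 + 0 = 2. So 0 ≥ 2, which is false.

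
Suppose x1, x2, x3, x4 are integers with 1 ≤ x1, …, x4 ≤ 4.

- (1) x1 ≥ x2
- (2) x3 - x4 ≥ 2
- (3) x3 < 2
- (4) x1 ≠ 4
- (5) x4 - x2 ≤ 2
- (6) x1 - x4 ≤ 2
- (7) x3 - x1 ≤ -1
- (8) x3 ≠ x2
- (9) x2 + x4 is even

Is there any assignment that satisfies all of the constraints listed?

Unsatisfiable

Constraints 2, 6, and 7 give x1 − x3 ≥ 1, x3 − x4 ≥ 2, x4 − x1 ≥ -2.
Adding all 3 inequalities: the left sides telescope to 0, and the right sides sum to 1 + 2 + (-2) = 1. So 0 ≥ 1, which is false.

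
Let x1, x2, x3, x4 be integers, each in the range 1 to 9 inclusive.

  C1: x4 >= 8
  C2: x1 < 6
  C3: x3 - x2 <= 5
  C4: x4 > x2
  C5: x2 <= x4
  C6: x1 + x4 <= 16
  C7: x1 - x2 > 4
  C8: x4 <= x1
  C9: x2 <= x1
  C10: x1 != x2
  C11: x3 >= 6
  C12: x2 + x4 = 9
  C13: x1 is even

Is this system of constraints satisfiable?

From constraints 1 and 8: x1 ≥ x4 and x4 ≥ 8, so x1 ≥ 8. From constraint 2: x1 ≤ 5. But 5 < 8, so no value of x1 works.

Unsatisfiable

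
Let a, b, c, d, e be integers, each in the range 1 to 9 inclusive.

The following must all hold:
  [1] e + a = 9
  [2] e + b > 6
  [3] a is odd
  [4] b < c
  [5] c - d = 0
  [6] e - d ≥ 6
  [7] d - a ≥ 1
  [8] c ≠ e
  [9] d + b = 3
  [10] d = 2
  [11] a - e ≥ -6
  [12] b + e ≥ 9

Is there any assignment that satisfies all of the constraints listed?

Unsatisfiable

Constraints 6, 7, and 11 give e − d ≥ 6, d − a ≥ 1, a − e ≥ -6.
Adding all 3 inequalities: the left sides telescope to 0, and the right sides sum to 6 + 1 + (-6) = 1. So 0 ≥ 1, which is false.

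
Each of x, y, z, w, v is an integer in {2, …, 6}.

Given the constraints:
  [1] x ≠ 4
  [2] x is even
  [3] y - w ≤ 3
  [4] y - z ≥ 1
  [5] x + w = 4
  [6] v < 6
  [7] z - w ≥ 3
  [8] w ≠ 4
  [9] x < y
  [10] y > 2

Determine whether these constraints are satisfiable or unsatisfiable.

Constraints 3, 4, and 7 give w − y ≥ -3, y − z ≥ 1, z − w ≥ 3.
Adding all 3 inequalities: the left sides telescope to 0, and the right sides sum to (-3) + 1 + 3 = 1. So 0 ≥ 1, which is false.

Unsatisfiable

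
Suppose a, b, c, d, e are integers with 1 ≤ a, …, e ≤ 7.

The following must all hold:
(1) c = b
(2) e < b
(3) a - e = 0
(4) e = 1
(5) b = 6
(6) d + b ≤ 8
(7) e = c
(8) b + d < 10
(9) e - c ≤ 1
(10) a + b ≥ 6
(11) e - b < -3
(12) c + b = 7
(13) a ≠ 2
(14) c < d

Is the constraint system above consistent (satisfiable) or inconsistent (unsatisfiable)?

Constraint 4 fixes e = 1 and constraint 5 fixes b = 6. Constraints 1 and 7 give e = c = b, so e = b. But 1 ≠ 6 — contradiction.

Unsatisfiable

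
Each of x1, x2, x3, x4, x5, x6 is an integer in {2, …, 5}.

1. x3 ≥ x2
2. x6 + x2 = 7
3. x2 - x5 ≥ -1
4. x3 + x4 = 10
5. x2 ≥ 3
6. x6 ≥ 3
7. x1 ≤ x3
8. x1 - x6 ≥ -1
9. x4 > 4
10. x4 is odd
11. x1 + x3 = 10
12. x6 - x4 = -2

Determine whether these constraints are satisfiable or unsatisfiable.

Take x1 = 5, x2 = 4, x3 = 5, x4 = 5, x5 = 2, x6 = 3. Then constraint 2: x6 + x2 = 7; constraint 3: x2 - x5 = 2, and every other listed constraint is also met.

Satisfiable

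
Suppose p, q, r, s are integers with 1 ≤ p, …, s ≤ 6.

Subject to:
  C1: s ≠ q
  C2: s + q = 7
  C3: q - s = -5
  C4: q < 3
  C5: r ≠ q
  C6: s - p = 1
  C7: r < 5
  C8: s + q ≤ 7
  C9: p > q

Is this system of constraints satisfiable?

Take p = 5, q = 1, r = 4, s = 6. Then constraint 2: s + q = 7; constraint 3: q - s = -5; constraint 6: s - p = 1, and every other listed constraint is also met.

Satisfiable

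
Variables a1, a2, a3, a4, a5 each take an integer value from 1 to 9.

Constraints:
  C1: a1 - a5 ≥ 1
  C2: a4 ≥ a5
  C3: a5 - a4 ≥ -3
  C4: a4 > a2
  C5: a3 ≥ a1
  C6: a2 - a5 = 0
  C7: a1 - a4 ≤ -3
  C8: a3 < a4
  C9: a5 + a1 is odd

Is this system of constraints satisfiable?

Constraints 1, 3, and 7 give a1 − a5 ≥ 1, a5 − a4 ≥ -3, a4 − a1 ≥ 3.
Adding all 3 inequalities: the left sides telescope to 0, and the right sides sum to 1 + (-3) + 3 = 1. So 0 ≥ 1, which is false.

Unsatisfiable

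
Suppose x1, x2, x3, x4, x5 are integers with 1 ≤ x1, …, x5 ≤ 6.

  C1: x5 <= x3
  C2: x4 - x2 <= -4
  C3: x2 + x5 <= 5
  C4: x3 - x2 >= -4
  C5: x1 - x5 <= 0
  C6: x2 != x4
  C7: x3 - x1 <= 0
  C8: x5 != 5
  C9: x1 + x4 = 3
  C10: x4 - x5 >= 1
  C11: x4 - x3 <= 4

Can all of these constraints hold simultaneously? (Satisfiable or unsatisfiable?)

Unsatisfiable

Constraints 2, 4, 5, 7, and 10 give x1 − x3 ≥ 0, x3 − x2 ≥ -4, x2 − x4 ≥ 4, x4 − x5 ≥ 1, x5 − x1 ≥ 0.
Adding all 5 inequalities: the left sides telescope to 0, and the right sides sum to 0 + (-4) + 4 + 1 + 0 = 1. So 0 ≥ 1, which is false.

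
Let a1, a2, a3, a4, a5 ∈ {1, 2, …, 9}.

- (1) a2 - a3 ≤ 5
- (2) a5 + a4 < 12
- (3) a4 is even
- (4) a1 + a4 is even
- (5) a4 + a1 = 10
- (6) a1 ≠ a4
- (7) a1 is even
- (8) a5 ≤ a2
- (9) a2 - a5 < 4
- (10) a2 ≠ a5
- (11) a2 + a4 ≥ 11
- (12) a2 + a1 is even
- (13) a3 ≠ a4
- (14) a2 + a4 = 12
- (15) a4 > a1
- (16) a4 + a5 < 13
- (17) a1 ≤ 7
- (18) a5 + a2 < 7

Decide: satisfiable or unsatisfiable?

Satisfiable

One satisfying assignment is a1 = 2, a2 = 4, a3 = 1, a4 = 8, a5 = 2.
For the less obvious constraints — constraint 1: a2 - a3 = 3; constraint 2: a5 + a4 = 10 — and the others hold by inspection.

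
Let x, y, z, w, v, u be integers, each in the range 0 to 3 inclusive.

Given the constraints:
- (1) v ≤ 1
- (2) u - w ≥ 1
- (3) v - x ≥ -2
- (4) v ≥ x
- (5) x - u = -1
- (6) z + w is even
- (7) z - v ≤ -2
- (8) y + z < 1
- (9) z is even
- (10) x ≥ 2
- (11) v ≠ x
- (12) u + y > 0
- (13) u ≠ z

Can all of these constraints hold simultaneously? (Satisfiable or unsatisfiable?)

From constraints 4 and 10: v ≥ x and x ≥ 2, so v ≥ 2. From constraint 1: v ≤ 1. But 1 < 2, so no value of v works.

Unsatisfiable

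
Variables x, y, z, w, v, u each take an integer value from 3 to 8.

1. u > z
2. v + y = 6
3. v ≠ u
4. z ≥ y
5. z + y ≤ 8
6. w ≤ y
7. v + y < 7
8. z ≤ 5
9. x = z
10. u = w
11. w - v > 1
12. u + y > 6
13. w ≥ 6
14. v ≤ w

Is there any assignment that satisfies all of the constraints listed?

From constraints 6 and 13: y ≥ w and w ≥ 6, so y ≥ 6. From constraints 4 and 8: y ≤ z and z ≤ 5, so y ≤ 5. But 5 < 6, so no value of y works.

Unsatisfiable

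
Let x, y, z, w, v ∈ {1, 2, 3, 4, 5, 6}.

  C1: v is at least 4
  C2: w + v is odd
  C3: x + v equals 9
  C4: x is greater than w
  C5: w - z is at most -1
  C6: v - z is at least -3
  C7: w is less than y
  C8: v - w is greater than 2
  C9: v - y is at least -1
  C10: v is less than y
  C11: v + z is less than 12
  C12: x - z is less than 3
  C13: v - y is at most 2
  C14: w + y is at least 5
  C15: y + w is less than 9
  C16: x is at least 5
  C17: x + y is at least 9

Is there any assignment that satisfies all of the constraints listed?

Satisfiable

Try x = 5, y = 5, z = 5, w = 1, v = 4.
Check constraint 3: x + v = 9; constraint 5: w - z = -4; constraint 6: v - z = -1. The remaining constraints are straightforward to verify.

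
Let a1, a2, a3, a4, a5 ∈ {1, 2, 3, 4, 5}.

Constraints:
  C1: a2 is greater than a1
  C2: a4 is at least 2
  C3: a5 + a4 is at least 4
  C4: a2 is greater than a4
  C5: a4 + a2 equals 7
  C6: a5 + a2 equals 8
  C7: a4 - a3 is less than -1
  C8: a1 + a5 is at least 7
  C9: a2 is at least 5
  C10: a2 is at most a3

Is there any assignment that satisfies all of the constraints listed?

Satisfiable

Setting (a1, a2, a3, a4, a5) = (4, 5, 5, 2, 3) satisfies everything: constraint 3: a5 + a4 = 5; constraint 5: a4 + a2 = 7, and the others follow.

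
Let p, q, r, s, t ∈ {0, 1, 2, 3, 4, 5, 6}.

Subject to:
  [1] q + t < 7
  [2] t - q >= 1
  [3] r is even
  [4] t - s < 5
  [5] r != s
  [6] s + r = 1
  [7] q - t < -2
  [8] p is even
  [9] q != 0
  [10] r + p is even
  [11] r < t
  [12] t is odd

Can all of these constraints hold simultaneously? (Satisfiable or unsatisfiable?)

Take p = 4, q = 1, r = 0, s = 1, t = 5. Then constraint 1: q + t = 6; constraint 2: t - q = 4, and every other listed constraint is also met.

Satisfiable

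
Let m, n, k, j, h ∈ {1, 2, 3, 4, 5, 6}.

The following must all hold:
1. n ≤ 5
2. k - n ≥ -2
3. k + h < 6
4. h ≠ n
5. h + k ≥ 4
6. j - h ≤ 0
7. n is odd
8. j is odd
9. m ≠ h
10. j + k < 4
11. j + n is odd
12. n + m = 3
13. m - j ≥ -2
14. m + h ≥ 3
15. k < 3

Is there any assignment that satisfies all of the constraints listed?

Constraint 8 makes j odd and constraint 7 makes n odd, so j + n must be even. Constraint 11 says j + n is odd — contradiction.

Unsatisfiable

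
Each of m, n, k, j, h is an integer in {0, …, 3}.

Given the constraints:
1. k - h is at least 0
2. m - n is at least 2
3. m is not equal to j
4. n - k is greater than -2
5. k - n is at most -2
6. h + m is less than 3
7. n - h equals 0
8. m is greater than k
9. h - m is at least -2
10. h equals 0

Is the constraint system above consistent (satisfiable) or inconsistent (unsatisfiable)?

Constraints 1, 2, 5, and 9 give k − h ≥ 0, h − m ≥ -2, m − n ≥ 2, n − k ≥ 2.
Adding all 4 inequalities: the left sides telescope to 0, and the right sides sum to 0 + (-2) + 2 + 2 = 2. So 0 ≥ 2, which is false.

Unsatisfiable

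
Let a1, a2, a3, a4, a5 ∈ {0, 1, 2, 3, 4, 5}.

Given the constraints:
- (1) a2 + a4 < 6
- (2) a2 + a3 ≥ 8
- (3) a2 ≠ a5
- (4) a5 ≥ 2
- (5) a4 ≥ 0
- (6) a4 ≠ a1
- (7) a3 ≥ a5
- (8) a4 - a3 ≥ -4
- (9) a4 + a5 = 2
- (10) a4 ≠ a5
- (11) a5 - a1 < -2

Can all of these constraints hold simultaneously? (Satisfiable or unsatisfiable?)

One satisfying assignment is a1 = 5, a2 = 5, a3 = 3, a4 = 0, a5 = 2.
For the less obvious constraints — constraint 1: a2 + a4 = 5; constraint 2: a2 + a3 = 8 — and the others hold by inspection.

Satisfiable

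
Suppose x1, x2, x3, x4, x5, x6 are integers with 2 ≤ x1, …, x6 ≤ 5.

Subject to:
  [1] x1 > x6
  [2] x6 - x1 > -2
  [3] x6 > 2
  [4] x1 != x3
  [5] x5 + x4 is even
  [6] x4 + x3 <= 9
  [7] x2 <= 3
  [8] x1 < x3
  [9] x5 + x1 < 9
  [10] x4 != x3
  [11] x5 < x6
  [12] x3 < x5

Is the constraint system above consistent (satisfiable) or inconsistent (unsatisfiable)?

Constraints 1, 8, 11, and 12 give x3 < x5, x5 < x6, x6 < x1, x1 < x3. Chaining: x3 < x5 < x6 < x1 < x3, which forces x3 < x3 — impossible.

Unsatisfiable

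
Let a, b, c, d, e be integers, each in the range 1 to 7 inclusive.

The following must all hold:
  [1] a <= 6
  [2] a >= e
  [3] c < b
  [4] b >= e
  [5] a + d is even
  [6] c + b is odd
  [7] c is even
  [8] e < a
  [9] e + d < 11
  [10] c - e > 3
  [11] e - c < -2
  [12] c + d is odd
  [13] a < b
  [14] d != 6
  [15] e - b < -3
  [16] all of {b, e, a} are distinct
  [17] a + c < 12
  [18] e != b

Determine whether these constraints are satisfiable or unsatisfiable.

One satisfying assignment is a = 5, b = 7, c = 6, d = 7, e = 1.
For the less obvious constraints — constraint 9: e + d = 8; constraint 10: c - e = 5; constraint 11: e - c = -5 — and the others hold by inspection.

Satisfiable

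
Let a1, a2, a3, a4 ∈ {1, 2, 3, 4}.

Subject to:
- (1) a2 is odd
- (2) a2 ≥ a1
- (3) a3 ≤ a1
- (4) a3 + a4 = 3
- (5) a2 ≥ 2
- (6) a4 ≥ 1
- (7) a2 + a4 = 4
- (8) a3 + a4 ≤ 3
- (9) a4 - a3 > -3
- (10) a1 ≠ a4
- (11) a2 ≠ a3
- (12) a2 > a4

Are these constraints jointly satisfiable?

The assignment a1 = 3, a2 = 3, a3 = 2, a4 = 1 works:
  constraint 4 holds since a3 + a4 = 3.
  constraint 7 holds since a2 + a4 = 4.
The rest check out directly.

Satisfiable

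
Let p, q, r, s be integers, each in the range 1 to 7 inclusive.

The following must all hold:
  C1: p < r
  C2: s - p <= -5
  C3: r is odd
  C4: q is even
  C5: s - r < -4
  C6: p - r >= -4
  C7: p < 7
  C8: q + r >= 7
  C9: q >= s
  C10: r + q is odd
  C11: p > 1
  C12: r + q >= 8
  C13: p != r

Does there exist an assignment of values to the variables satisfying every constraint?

Try p = 6, q = 2, r = 7, s = 1.
Check constraint 2: s - p = -5; constraint 5: s - r = -6; constraint 6: p - r = -1. The remaining constraints are straightforward to verify.

Satisfiable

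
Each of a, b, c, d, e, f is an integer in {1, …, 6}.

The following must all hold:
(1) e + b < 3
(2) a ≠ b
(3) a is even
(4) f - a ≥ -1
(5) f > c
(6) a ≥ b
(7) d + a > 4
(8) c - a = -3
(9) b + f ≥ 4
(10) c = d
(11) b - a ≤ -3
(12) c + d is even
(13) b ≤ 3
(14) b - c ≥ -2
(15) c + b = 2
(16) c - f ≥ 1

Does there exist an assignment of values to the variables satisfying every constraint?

Unsatisfiable

Constraints 4, 11, 14, and 16 give b − c ≥ -2, c − f ≥ 1, f − a ≥ -1, a − b ≥ 3.
Adding all 4 inequalities: the left sides telescope to 0, and the right sides sum to (-2) + 1 + (-1) + 3 = 1. So 0 ≥ 1, which is false.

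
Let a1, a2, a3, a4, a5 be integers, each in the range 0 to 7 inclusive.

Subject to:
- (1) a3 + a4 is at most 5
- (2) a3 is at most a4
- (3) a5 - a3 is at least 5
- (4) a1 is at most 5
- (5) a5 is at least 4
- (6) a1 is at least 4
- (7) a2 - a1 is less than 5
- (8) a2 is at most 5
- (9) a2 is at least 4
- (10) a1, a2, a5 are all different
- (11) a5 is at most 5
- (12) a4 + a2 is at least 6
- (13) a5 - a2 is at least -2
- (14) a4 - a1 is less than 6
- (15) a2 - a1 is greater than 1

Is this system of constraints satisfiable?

Unsatisfiable

Constraints 4, 5, 6, 8, 9, and 11 confine each of a1, a2, a5 to the 2 values {4, 5}.
Constraint 10 requires all 3 of them to be distinct, but only 2 values are available — impossible by the pigeonhole principle.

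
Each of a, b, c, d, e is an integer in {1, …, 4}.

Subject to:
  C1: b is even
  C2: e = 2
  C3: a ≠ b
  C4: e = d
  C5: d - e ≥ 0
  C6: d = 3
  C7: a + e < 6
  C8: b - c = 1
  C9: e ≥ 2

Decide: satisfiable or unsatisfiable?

Unsatisfiable

Constraint 2 fixes e = 2 and constraint 6 fixes d = 3, but constraint 4 requires e = d. Since 2 ≠ 3, contradiction.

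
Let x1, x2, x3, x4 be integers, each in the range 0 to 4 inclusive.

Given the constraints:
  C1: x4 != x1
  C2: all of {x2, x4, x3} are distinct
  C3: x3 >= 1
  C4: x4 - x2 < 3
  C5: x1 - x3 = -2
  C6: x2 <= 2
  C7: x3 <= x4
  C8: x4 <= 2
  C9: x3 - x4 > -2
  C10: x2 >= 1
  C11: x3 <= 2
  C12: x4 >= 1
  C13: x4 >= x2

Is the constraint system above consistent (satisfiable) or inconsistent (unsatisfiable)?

Unsatisfiable

Constraints 3, 6, 8, 10, 11, and 12 confine each of x2, x4, x3 to the 2 values {1, 2}.
Constraint 2 requires all 3 of them to be distinct, but only 2 values are available — impossible by the pigeonhole principle.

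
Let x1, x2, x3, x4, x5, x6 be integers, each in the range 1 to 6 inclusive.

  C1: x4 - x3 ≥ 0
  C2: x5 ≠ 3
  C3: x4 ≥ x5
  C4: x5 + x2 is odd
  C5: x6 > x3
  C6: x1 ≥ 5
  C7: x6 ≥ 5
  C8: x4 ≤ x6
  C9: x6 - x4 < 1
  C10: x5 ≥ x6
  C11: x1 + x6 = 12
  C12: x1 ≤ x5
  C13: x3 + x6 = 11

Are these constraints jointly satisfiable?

Try x1 = 6, x2 = 5, x3 = 5, x4 = 6, x5 = 6, x6 = 6.
Check constraint 1: x4 - x3 = 1; constraint 9: x6 - x4 = 0. The remaining constraints are straightforward to verify.

Satisfiable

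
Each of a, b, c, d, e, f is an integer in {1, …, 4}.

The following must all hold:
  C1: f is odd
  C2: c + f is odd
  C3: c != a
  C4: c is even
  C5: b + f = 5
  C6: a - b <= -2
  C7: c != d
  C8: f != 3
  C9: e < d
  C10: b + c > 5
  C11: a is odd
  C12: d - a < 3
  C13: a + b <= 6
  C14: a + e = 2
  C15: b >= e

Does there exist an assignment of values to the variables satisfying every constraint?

Try a = 1, b = 4, c = 2, d = 3, e = 1, f = 1.
Check constraint 5: b + f = 5; constraint 6: a - b = -3; constraint 10: b + c = 6. The remaining constraints are straightforward to verify.

Satisfiable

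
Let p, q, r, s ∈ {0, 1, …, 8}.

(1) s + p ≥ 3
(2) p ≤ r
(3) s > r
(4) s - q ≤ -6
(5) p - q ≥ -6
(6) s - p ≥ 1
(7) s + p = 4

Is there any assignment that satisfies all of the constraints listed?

Unsatisfiable

Constraints 4, 5, and 6 give q − s ≥ 6, s − p ≥ 1, p − q ≥ -6.
Adding all 3 inequalities: the left sides telescope to 0, and the right sides sum to 6 + 1 + (-6) = 1. So 0 ≥ 1, which is false.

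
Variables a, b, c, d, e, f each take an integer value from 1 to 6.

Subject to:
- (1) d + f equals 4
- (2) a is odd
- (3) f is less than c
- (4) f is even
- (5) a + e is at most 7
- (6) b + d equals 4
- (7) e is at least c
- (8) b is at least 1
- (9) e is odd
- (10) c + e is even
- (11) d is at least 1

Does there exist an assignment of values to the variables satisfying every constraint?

Satisfiable

One satisfying assignment is a = 1, b = 2, c = 3, d = 2, e = 3, f = 2.
For the less obvious constraints — constraint 1: d + f = 4; constraint 5: a + e = 4; constraint 6: b + d = 4 — and the others hold by inspection.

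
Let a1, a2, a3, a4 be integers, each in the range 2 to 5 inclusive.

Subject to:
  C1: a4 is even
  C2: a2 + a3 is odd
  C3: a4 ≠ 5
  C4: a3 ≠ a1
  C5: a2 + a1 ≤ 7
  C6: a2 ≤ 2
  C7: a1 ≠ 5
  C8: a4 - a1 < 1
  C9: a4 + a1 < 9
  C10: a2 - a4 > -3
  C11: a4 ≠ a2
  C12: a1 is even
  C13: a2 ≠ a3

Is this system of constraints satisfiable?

Satisfiable

Take a1 = 4, a2 = 2, a3 = 5, a4 = 4. Then constraint 5: a2 + a1 = 6; constraint 8: a4 - a1 = 0; constraint 9: a4 + a1 = 8, and every other listed constraint is also met.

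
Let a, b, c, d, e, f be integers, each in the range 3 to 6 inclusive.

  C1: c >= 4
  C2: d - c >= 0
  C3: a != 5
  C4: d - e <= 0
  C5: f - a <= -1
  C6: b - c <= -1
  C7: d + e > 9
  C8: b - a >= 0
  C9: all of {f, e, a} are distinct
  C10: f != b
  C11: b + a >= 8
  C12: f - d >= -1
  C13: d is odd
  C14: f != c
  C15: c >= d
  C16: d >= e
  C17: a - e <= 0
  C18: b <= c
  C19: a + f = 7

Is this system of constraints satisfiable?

Unsatisfiable

Constraints 2, 5, 6, 8, and 12 give c − b ≥ 1, b − a ≥ 0, a − f ≥ 1, f − d ≥ -1, d − c ≥ 0.
Adding all 5 inequalities: the left sides telescope to 0, and the right sides sum to 1 + 0 + 1 + (-1) + 0 = 1. So 0 ≥ 1, which is false.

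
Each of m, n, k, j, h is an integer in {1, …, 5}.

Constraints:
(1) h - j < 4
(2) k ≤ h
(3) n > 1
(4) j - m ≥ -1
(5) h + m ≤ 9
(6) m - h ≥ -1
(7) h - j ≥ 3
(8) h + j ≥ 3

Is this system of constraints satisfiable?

Constraints 4, 6, and 7 give h − j ≥ 3, j − m ≥ -1, m − h ≥ -1.
Adding all 3 inequalities: the left sides telescope to 0, and the right sides sum to 3 + (-1) + (-1) = 1. So 0 ≥ 1, which is false.

Unsatisfiable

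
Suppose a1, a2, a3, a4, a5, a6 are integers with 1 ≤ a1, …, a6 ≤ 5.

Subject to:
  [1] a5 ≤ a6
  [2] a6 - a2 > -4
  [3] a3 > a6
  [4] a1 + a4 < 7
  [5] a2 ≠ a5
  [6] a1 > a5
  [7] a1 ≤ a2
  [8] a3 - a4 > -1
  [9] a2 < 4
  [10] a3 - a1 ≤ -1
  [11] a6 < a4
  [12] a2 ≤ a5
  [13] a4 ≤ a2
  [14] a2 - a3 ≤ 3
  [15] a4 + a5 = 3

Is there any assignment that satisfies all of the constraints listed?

Unsatisfiable

Constraints 1, 3, 7, 10, and 12 give a6 < a3, a3 < a1, a1 ≤ a2, a2 ≤ a5, a5 ≤ a6. Chaining: a6 < a3 < a1 ≤ a2 ≤ a5 ≤ a6, which forces a6 < a6 — impossible.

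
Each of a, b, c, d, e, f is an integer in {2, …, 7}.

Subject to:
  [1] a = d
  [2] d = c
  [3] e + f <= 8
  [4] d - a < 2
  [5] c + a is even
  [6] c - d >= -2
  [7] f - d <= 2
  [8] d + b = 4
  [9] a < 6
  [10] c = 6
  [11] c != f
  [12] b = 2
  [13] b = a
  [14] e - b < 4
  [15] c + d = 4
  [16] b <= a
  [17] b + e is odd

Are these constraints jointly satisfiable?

Unsatisfiable

Constraint 12 fixes b = 2 and constraint 10 fixes c = 6. Constraints 1, 2, and 13 give b = a = d = c, so b = c. But 2 ≠ 6 — contradiction.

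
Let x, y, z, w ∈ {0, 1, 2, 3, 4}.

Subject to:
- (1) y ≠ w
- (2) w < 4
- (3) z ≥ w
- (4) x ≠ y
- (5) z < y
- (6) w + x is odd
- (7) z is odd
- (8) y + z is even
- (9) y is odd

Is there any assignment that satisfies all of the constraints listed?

Satisfiable

The assignment x = 1, y = 3, z = 1, w = 0 works:
  constraint 6 holds since w + x = 1 is odd.
  constraint 7 holds since z = 1 is odd.
  constraint 8 holds since y + z = 4 is even.
The rest check out directly.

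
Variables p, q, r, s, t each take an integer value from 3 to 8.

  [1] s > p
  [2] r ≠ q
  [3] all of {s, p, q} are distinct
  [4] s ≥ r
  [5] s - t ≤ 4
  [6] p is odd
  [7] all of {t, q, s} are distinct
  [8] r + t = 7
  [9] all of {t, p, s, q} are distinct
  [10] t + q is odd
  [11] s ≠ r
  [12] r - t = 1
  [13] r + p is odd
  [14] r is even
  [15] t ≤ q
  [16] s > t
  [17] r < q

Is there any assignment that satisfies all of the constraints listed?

The assignment p = 5, q = 8, r = 4, s = 6, t = 3 works:
  constraint 5 holds since s - t = 3.
  constraint 8 holds since r + t = 7.
The rest check out directly.

Satisfiable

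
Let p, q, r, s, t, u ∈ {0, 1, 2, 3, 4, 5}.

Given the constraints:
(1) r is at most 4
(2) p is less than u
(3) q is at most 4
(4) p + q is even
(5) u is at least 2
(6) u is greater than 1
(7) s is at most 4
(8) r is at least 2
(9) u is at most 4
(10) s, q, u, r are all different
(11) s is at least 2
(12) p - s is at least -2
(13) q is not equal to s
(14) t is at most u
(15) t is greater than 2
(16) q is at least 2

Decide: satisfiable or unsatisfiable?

Constraints 1, 3, 5, 7, 8, 9, 11, and 16 confine each of s, q, u, r to the 3 values {2, …, 4}.
Constraint 10 requires all 4 of them to be distinct, but only 3 values are available — impossible by the pigeonhole principle.

Unsatisfiable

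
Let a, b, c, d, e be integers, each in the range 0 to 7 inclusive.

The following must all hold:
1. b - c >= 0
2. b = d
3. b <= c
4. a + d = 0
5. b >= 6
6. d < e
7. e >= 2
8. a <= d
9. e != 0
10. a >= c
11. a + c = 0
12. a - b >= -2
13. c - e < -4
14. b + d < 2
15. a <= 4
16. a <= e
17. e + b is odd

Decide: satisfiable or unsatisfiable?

Unsatisfiable

From constraints 3 and 5: c ≥ b and b ≥ 6, so c ≥ 6. From constraints 10 and 15: c ≤ a and a ≤ 4, so c ≤ 4. But 4 < 6, so no value of c works.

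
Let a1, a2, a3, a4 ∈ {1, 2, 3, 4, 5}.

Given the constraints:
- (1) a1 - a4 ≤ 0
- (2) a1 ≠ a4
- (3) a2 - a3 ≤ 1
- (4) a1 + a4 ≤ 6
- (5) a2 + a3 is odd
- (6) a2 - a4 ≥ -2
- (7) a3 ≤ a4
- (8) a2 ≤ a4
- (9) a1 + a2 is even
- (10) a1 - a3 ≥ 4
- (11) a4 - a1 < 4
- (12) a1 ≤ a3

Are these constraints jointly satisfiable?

Constraints 1, 3, 6, and 10 give a3 − a2 ≥ -1, a2 − a4 ≥ -2, a4 − a1 ≥ 0, a1 − a3 ≥ 4.
Adding all 4 inequalities: the left sides telescope to 0, and the right sides sum to (-1) + (-2) + 0 + 4 = 1. So 0 ≥ 1, which is false.

Unsatisfiable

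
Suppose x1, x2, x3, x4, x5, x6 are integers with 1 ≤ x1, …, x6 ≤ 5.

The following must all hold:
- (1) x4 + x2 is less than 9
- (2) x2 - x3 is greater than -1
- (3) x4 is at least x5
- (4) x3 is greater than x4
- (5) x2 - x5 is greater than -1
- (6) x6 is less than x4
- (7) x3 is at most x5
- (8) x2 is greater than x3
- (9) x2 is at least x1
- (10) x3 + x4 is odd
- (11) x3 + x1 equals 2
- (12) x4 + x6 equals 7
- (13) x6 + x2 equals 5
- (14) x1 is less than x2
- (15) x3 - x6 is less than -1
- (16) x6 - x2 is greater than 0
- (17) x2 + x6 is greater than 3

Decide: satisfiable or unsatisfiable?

Constraints 4, 6, 8, and 16 give x4 < x3, x3 < x2, x2 < x6, x6 < x4. Chaining: x4 < x3 < x2 < x6 < x4, which forces x4 < x4 — impossible.

Unsatisfiable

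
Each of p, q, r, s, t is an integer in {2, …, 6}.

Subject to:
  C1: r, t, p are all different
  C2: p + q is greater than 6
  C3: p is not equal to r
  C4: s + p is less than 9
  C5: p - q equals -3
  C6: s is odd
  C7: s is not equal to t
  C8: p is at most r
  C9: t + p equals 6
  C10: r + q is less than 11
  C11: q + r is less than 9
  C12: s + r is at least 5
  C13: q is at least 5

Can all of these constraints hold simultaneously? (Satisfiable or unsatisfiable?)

Satisfiable

Setting (p, q, r, s, t) = (2, 5, 3, 5, 4) satisfies everything: constraint 2: p + q = 7; constraint 4: s + p = 7; constraint 5: p - q = -3, and the others follow.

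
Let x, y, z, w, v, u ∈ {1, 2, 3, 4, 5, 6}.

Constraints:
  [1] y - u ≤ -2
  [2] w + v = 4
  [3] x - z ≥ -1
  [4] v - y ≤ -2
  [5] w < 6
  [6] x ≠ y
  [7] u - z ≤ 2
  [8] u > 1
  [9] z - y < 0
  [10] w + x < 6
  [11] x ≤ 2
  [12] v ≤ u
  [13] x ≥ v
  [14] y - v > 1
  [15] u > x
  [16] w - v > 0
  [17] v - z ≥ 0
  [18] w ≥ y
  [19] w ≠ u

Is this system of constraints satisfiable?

Unsatisfiable

Constraints 1, 4, 7, and 17 give y − v ≥ 2, v − z ≥ 0, z − u ≥ -2, u − y ≥ 2.
Adding all 4 inequalities: the left sides telescope to 0, and the right sides sum to 2 + 0 + (-2) + 2 = 2. So 0 ≥ 2, which is false.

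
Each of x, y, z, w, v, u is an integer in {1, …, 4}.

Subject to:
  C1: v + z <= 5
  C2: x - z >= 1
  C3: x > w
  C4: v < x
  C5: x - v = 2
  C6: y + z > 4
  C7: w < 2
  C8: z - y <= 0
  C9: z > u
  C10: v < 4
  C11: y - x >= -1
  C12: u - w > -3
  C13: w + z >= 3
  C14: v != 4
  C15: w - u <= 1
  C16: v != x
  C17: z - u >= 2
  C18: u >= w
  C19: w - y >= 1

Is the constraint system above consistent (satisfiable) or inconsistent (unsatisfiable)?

Constraints 2, 11, 15, 17, and 19 give z − u ≥ 2, u − w ≥ -1, w − y ≥ 1, y − x ≥ -1, x − z ≥ 1.
Adding all 5 inequalities: the left sides telescope to 0, and the right sides sum to 2 + (-1) + 1 + (-1) + 1 = 2. So 0 ≥ 2, which is false.

Unsatisfiable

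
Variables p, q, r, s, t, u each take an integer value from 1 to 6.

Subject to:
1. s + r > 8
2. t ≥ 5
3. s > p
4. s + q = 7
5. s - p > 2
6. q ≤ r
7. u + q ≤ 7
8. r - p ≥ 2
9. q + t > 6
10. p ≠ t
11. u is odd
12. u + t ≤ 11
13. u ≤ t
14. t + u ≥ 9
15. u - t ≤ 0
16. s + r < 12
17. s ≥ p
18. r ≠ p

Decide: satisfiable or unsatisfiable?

Satisfiable

Try p = 1, q = 2, r = 4, s = 5, t = 5, u = 5.
Check constraint 1: s + r = 9; constraint 4: s + q = 7. The remaining constraints are straightforward to verify.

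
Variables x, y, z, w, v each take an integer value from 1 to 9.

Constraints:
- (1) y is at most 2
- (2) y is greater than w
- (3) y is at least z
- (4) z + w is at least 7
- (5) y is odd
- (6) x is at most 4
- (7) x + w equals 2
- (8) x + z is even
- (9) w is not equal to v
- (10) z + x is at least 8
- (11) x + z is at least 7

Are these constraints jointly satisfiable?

From constraints 1 and 3: z ≤ y ≤ 2. From constraint 6: x ≤ 4. Hence z + x ≤ 6. But constraint 10 requires z + x ≥ 8, and 8 > 6. Contradiction.

Unsatisfiable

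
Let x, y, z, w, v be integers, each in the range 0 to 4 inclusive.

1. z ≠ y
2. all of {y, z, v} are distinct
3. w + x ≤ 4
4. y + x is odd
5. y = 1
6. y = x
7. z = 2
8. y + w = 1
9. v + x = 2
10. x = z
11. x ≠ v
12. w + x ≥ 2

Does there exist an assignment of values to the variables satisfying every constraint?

Unsatisfiable

Constraint 5 fixes y = 1 and constraint 7 fixes z = 2. Constraints 6 and 10 give y = x = z, so y = z. But 1 ≠ 2 — contradiction.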